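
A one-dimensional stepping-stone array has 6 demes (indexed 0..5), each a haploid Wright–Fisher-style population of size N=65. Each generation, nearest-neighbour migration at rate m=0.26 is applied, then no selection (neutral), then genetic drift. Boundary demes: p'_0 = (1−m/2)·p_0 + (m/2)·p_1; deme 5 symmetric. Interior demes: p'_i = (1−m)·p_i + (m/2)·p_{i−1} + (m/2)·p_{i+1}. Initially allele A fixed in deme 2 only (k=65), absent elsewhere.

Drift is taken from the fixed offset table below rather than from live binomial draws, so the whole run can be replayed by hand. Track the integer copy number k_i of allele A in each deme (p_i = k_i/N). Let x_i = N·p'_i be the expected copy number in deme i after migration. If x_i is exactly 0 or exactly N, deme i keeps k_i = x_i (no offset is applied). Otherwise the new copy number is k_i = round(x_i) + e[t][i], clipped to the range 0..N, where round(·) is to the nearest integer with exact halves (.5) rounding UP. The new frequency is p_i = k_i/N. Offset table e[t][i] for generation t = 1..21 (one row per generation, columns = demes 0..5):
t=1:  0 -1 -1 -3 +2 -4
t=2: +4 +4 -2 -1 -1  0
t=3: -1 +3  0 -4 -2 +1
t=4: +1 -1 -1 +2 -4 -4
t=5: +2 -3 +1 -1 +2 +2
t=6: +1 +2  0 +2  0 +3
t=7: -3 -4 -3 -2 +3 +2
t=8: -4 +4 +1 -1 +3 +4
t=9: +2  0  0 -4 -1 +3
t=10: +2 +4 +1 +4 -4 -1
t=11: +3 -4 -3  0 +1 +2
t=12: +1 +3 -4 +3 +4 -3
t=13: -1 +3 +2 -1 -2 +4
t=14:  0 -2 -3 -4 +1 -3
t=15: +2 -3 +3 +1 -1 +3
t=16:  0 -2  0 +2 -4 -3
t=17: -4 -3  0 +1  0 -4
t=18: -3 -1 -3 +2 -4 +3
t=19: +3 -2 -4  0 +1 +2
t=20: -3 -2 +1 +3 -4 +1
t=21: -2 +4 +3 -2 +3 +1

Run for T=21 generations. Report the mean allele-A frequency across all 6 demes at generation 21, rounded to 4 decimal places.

0.1359

t=0: k=[0 0 65 0 0 0]
t=1: x=[0.0000 8.4500 48.1000 8.4500 0.0000 0.0000] k=[0 7 47 5 0 0]
t=2: x=[0.9100 11.2900 36.3400 9.8100 0.6500 0.0000] k=[5 15 34 9 0 0]
t=3: x=[6.3000 16.1700 28.2800 11.0800 1.1700 0.0000] k=[5 19 28 7 0 0]
t=4: x=[6.8200 18.3500 24.1000 8.8200 0.9100 0.0000] k=[8 17 23 11 0 0]
t=5: x=[9.1700 16.6100 20.6600 11.1300 1.4300 0.0000] k=[11 14 22 10 3 0]
t=6: x=[11.3900 14.6500 19.4000 10.6500 3.5200 0.3900] k=[12 17 19 13 4 3]
t=7: x=[12.6500 16.6100 17.9600 12.6100 5.0400 3.1300] k=[10 13 15 11 8 5]
t=8: x=[10.3900 12.8700 14.2200 11.1300 8.0000 5.3900] k=[6 17 15 10 11 9]
t=9: x=[7.4300 15.3100 14.6100 10.7800 10.6100 9.2600] k=[9 15 15 7 10 12]
t=10: x=[9.7800 14.2200 13.9600 8.4300 9.8700 11.7400] k=[12 18 15 12 6 11]
t=11: x=[12.7800 16.8300 15.0000 11.6100 7.4300 10.3500] k=[16 13 12 12 8 12]
t=12: x=[15.6100 13.2600 12.1300 11.4800 9.0400 11.4800] k=[17 16 8 14 13 8]
t=13: x=[16.8700 15.0900 9.8200 13.0900 12.4800 8.6500] k=[16 18 12 12 10 13]
t=14: x=[16.2600 16.9600 12.7800 11.7400 10.6500 12.6100] k=[16 15 10 8 12 10]
t=15: x=[15.8700 14.4800 10.3900 8.7800 11.2200 10.2600] k=[18 11 13 10 10 13]
t=16: x=[17.0900 12.1700 12.3500 10.3900 10.3900 12.6100] k=[17 10 12 12 6 10]
t=17: x=[16.0900 11.1700 11.7400 11.2200 7.3000 9.4800] k=[12 8 12 12 7 5]
t=18: x=[11.4800 9.0400 11.4800 11.3500 7.3900 5.2600] k=[8 8 8 13 3 8]
t=19: x=[8.0000 8.0000 8.6500 11.0500 4.9500 7.3500] k=[11 6 5 11 6 9]
t=20: x=[10.3500 6.5200 5.9100 9.5700 7.0400 8.6100] k=[7 5 7 13 3 10]
t=21: x=[6.7400 5.5200 7.5200 10.9200 5.2100 9.0900] k=[5 10 11 9 8 10]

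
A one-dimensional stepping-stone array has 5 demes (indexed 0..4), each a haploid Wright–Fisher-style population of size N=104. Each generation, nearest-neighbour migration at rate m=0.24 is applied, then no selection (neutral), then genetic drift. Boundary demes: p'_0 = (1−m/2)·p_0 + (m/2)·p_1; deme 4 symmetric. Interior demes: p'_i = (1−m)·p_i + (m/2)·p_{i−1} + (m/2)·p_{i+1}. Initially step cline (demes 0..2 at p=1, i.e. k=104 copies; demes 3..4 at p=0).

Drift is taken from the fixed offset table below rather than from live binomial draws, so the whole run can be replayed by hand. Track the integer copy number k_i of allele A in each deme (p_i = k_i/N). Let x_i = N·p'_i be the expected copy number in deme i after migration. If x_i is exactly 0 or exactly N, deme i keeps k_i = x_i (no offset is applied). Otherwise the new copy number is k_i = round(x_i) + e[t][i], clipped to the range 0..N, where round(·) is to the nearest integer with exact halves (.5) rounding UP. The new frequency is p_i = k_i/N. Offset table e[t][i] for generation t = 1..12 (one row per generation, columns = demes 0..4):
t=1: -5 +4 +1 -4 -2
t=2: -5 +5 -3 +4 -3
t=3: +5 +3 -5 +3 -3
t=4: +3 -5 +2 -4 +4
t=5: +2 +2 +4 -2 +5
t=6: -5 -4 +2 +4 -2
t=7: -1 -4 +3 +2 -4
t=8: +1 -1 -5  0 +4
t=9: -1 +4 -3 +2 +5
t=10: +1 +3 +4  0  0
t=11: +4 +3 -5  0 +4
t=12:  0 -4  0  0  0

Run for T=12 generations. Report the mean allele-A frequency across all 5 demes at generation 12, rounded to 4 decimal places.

0.6231

t=0: k=[104 104 104 0 0]
t=1: x=[104.0000 104.0000 91.5200 12.4800 0.0000] k=[104 104 93 8 0]
t=2: x=[104.0000 102.6800 84.1200 17.2400 0.9600] k=[104 104 81 21 0]
t=3: x=[104.0000 101.2400 76.5600 25.6800 2.5200] k=[104 104 72 29 0]
t=4: x=[104.0000 100.1600 70.6800 30.6800 3.4800] k=[104 95 73 27 7]
t=5: x=[102.9200 93.4400 70.1200 30.1200 9.4000] k=[104 95 74 28 14]
t=6: x=[102.9200 93.5600 71.0000 31.8400 15.6800] k=[98 90 73 36 14]
t=7: x=[97.0400 88.9200 70.6000 37.8000 16.6400] k=[96 85 74 40 13]
t=8: x=[94.6800 85.0000 71.2400 40.8400 16.2400] k=[96 84 66 41 20]
t=9: x=[94.5600 83.2800 65.1600 41.4800 22.5200] k=[94 87 62 43 28]
t=10: x=[93.1600 84.8400 62.7200 43.4800 29.8000] k=[94 88 67 43 30]
t=11: x=[93.2800 86.2000 66.6400 44.3200 31.5600] k=[97 89 62 44 36]
t=12: x=[96.0400 86.7200 63.0800 45.2000 36.9600] k=[96 83 63 45 37]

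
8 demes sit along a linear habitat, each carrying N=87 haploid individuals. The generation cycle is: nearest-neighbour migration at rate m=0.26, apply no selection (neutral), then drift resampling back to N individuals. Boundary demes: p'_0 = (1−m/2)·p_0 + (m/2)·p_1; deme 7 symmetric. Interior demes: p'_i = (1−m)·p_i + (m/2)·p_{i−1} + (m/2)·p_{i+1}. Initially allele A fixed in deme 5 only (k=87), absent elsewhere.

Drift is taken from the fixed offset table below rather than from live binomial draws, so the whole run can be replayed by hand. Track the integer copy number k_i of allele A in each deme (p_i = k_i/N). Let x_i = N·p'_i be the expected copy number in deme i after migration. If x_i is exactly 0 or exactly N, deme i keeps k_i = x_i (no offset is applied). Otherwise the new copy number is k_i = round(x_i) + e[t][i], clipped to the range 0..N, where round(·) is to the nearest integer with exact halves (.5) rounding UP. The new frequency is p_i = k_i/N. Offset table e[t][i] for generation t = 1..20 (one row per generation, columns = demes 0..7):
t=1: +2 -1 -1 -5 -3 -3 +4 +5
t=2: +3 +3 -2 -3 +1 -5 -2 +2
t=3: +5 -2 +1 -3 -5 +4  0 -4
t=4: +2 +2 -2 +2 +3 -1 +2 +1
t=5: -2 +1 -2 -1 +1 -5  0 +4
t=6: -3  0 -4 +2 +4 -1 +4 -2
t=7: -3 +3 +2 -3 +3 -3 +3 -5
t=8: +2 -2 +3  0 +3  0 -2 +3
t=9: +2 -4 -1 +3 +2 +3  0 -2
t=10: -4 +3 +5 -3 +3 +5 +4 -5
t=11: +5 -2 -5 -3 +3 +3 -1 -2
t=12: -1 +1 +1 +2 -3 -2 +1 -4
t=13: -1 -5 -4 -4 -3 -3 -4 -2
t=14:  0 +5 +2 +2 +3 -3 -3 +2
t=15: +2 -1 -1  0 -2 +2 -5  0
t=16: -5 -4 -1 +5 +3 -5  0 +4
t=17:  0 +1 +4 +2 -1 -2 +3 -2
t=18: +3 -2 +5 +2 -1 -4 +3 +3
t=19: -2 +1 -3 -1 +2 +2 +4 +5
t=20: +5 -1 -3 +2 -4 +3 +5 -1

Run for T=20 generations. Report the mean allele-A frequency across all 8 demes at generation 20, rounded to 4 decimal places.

t=0: k=[0 0 0 0 0 87 0 0]
t=1: x=[0.0000 0.0000 0.0000 0.0000 11.3100 64.3800 11.3100 0.0000] k=[0 0 0 0 8 61 15 0]
t=2: x=[0.0000 0.0000 0.0000 1.0400 13.8500 48.1300 19.0300 1.9500] k=[0 0 0 0 15 43 17 4]
t=3: x=[0.0000 0.0000 0.0000 1.9500 16.6900 35.9800 18.6900 5.6900] k=[0 0 0 0 12 40 19 2]
t=4: x=[0.0000 0.0000 0.0000 1.5600 14.0800 33.6300 19.5200 4.2100] k=[0 0 0 4 17 33 22 5]
t=5: x=[0.0000 0.0000 0.5200 5.1700 17.3900 29.4900 21.2200 7.2100] k=[0 0 0 4 18 24 21 11]
t=6: x=[0.0000 0.0000 0.5200 5.3000 16.9600 22.8300 20.0900 12.3000] k=[0 0 0 7 21 22 24 10]
t=7: x=[0.0000 0.0000 0.9100 7.9100 19.3100 22.1300 21.9200 11.8200] k=[0 0 3 5 22 19 25 7]
t=8: x=[0.0000 0.3900 2.8700 6.9500 19.4000 20.1700 21.8800 9.3400] k=[0 0 6 7 22 20 20 12]
t=9: x=[0.0000 0.7800 5.3500 8.8200 19.7900 20.2600 18.9600 13.0400] k=[0 0 4 12 22 23 19 11]
t=10: x=[0.0000 0.5200 4.5200 12.2600 20.8300 22.3500 18.4800 12.0400] k=[0 4 10 9 24 27 22 7]
t=11: x=[0.5200 4.2600 9.0900 11.0800 22.4400 25.9600 20.7000 8.9500] k=[6 2 4 8 25 29 20 7]
t=12: x=[5.4800 2.7800 4.2600 9.6900 23.3100 27.3100 19.4800 8.6900] k=[4 4 5 12 20 25 20 5]
t=13: x=[4.0000 4.1300 5.7800 12.1300 19.6100 23.7000 18.7000 6.9500] k=[3 0 2 8 17 21 15 5]
t=14: x=[2.6100 0.6500 2.5200 8.3900 16.3500 19.7000 14.4800 6.3000] k=[3 6 5 10 19 17 11 8]
t=15: x=[3.3900 5.4800 5.7800 10.5200 17.5700 16.4800 11.3900 8.3900] k=[5 4 5 11 16 18 6 8]
t=16: x=[4.8700 4.2600 5.6500 10.8700 15.6100 16.1800 7.8200 7.7400] k=[0 0 5 16 19 11 8 12]
t=17: x=[0.0000 0.6500 5.7800 14.9600 17.5700 11.6500 8.9100 11.4800] k=[0 2 10 17 17 10 12 9]
t=18: x=[0.2600 2.7800 9.8700 16.0900 16.0900 11.1700 11.3500 9.3900] k=[3 1 15 18 15 7 14 12]
t=19: x=[2.7400 3.0800 13.5700 17.2200 14.3500 8.9500 12.8300 12.2600] k=[1 4 11 16 16 11 17 17]
t=20: x=[1.3900 4.5200 10.7400 15.3500 15.3500 12.4300 16.2200 17.0000] k=[6 4 8 17 11 15 21 16]

0.1408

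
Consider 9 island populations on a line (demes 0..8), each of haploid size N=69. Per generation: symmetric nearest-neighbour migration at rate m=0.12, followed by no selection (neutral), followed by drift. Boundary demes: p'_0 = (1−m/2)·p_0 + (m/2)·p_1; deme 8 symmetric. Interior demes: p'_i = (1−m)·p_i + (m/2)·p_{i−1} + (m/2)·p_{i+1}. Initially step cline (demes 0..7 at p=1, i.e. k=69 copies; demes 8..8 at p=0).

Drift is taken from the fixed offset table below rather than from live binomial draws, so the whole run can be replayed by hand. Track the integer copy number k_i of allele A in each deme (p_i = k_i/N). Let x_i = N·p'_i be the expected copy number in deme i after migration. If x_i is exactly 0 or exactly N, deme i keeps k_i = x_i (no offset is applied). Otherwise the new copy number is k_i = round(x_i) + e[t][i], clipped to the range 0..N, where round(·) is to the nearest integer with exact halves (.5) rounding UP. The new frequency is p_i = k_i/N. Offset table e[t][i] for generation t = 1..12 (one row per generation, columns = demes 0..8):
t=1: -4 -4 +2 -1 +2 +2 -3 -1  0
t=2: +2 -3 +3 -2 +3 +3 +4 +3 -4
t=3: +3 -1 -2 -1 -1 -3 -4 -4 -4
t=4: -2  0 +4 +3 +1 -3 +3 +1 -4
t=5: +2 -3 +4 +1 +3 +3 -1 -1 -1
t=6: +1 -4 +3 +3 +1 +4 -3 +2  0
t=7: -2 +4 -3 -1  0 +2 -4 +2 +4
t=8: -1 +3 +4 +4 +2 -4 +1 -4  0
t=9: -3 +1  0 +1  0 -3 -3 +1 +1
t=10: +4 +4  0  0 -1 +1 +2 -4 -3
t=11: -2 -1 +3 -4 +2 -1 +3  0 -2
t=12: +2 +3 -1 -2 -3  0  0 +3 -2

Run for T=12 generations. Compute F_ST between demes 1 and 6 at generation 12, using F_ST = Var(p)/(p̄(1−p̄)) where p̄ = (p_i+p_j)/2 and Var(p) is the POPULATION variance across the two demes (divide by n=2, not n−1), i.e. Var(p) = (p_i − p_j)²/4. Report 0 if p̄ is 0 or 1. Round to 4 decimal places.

0.0781

t=0: k=[69 69 69 69 69 69 69 69 0]
t=1: x=[69.0000 69.0000 69.0000 69.0000 69.0000 69.0000 69.0000 64.8600 4.1400] k=[69 69 69 69 69 69 69 64 4]
t=2: x=[69.0000 69.0000 69.0000 69.0000 69.0000 69.0000 68.7000 60.7000 7.6000] k=[69 69 69 69 69 69 69 64 4]
t=3: x=[69.0000 69.0000 69.0000 69.0000 69.0000 69.0000 68.7000 60.7000 7.6000] k=[69 69 69 69 69 69 65 57 4]
t=4: x=[69.0000 69.0000 69.0000 69.0000 69.0000 68.7600 64.7600 54.3000 7.1800] k=[69 69 69 69 69 66 68 55 3]
t=5: x=[69.0000 69.0000 69.0000 69.0000 68.8200 66.3000 67.1000 52.6600 6.1200] k=[69 69 69 69 69 69 66 52 5]
t=6: x=[69.0000 69.0000 69.0000 69.0000 69.0000 68.8200 65.3400 50.0200 7.8200] k=[69 69 69 69 69 69 62 52 8]
t=7: x=[69.0000 69.0000 69.0000 69.0000 69.0000 68.5800 61.8200 49.9600 10.6400] k=[69 69 69 69 69 69 58 52 15]
t=8: x=[69.0000 69.0000 69.0000 69.0000 69.0000 68.3400 58.3000 50.1400 17.2200] k=[69 69 69 69 69 64 59 46 17]
t=9: x=[69.0000 69.0000 69.0000 69.0000 68.7000 64.0000 58.5200 45.0400 18.7400] k=[69 69 69 69 69 61 56 46 20]
t=10: x=[69.0000 69.0000 69.0000 69.0000 68.5200 61.1800 55.7000 45.0400 21.5600] k=[69 69 69 69 68 62 58 41 19]
t=11: x=[69.0000 69.0000 69.0000 68.9400 67.7000 62.1200 57.2200 40.7000 20.3200] k=[69 69 69 65 69 61 60 41 18]
t=12: x=[69.0000 69.0000 68.7600 65.4800 68.2800 61.4200 58.9200 40.7600 19.3800] k=[69 69 68 63 65 61 59 44 17]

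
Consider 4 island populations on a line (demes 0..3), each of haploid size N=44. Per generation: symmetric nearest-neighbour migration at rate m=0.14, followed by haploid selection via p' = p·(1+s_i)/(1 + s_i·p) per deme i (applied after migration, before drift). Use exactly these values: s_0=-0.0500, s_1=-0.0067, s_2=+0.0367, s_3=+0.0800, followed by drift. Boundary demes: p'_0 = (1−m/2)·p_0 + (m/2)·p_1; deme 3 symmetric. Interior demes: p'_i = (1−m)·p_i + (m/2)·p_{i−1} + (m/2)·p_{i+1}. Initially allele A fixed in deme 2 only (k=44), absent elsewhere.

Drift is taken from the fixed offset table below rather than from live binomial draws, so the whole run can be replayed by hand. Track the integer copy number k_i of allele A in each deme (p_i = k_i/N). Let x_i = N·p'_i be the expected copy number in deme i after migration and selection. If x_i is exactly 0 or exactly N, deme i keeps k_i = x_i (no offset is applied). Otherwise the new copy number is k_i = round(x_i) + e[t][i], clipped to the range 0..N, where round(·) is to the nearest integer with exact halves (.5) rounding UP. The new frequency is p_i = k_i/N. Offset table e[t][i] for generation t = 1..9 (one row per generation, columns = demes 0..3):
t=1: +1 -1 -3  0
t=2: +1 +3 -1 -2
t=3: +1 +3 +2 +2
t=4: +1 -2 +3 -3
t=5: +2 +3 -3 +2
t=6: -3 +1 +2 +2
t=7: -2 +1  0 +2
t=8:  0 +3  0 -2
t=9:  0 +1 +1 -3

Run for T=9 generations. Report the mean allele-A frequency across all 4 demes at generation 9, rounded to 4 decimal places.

t=0: k=[0 0 44 0]
t=1: x=[0.0000 3.0608 38.0285 3.3079] k=[0 2 35 3]
t=2: x=[0.1330 4.1447 30.7856 5.6058] k=[1 7 30 4]
t=3: x=[1.3512 8.1453 26.9479 6.2198] k=[2 11 29 8]
t=4: x=[2.5060 11.5726 26.6502 10.0545] k=[4 10 30 7]
t=5: x=[4.2202 10.9247 27.3645 9.1555] k=[6 14 24 11]
t=6: x=[6.2788 14.0756 22.7862 12.5902] k=[3 15 25 15]
t=7: x=[3.6640 14.7939 23.9938 16.4854] k=[2 16 24 18]
t=8: x=[2.8406 15.5124 23.4152 19.2489] k=[3 19 23 17]
t=9: x=[3.9324 18.0883 22.6963 18.2360] k=[4 19 24 15]

0.3523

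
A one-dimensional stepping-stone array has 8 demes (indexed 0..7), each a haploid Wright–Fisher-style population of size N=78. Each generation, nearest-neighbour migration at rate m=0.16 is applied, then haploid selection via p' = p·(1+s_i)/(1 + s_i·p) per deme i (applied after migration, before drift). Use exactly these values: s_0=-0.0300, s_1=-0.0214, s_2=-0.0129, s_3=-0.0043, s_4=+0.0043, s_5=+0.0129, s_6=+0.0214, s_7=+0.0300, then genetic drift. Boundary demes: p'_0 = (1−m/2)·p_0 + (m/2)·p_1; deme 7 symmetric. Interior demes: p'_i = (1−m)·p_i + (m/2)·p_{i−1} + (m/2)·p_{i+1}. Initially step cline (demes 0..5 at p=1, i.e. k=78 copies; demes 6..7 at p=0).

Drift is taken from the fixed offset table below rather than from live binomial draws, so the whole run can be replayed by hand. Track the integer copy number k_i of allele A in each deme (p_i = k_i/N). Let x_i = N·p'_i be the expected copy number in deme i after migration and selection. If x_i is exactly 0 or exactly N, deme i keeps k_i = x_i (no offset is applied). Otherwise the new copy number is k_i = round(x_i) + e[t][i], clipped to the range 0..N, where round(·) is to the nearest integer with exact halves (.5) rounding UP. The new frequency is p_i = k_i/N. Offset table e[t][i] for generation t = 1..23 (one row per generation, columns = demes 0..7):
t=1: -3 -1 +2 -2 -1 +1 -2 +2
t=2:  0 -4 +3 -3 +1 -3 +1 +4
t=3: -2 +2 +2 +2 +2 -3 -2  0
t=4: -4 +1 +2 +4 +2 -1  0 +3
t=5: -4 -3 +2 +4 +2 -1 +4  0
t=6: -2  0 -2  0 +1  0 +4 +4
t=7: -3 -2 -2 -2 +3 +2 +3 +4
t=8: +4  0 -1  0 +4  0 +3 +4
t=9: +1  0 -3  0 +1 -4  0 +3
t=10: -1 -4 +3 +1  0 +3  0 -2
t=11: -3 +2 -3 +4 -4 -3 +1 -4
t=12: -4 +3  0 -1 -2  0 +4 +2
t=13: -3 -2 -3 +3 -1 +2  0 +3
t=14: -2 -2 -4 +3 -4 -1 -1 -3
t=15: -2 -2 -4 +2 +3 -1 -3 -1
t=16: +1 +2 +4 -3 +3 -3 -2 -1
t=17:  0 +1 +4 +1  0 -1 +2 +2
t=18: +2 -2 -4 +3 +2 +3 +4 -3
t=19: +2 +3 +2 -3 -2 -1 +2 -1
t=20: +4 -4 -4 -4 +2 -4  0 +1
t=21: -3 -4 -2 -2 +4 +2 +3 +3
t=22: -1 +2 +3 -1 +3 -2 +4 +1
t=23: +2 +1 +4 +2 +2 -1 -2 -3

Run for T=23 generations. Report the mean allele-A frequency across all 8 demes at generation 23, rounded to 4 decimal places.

0.7981

t=0: k=[78 78 78 78 78 78 0 0]
t=1: x=[78.0000 78.0000 78.0000 78.0000 78.0000 71.8332 6.3626 0.0000] k=[78 78 78 78 78 73 4 0]
t=2: x=[78.0000 78.0000 78.0000 78.0000 77.6017 67.9923 9.3732 0.3296] k=[78 78 78 78 78 65 10 4]
t=3: x=[78.0000 78.0000 78.0000 78.0000 76.9644 61.8051 14.1638 4.6065] k=[78 78 78 78 78 59 12 5]
t=4: x=[78.0000 78.0000 78.0000 78.0000 76.4864 56.9575 15.4608 5.7146] k=[78 78 78 78 78 56 15 9]
t=5: x=[78.0000 78.0000 78.0000 78.0000 76.2474 54.6900 18.0926 9.7289] k=[78 78 78 78 78 54 22 10]
t=6: x=[78.0000 78.0000 78.0000 78.0000 76.0880 53.5755 23.9500 11.2414] k=[78 78 78 78 77 54 28 15]
t=7: x=[78.0000 78.0000 78.0000 77.9197 75.2514 53.9736 29.4270 16.4199] k=[78 78 78 76 78 56 32 20]
t=8: x=[78.0000 78.0000 77.8379 76.3129 76.0880 56.0428 33.3636 21.4162] k=[78 78 77 76 78 56 36 25]
t=9: x=[78.0000 77.9183 76.9871 76.2326 76.0880 56.3610 37.1317 26.3937] k=[78 78 74 76 77 52 37 29]
t=10: x=[78.0000 77.6730 74.4361 75.9113 74.9327 53.0181 37.9725 30.1851] k=[78 74 77 77 75 56 38 28]
t=11: x=[77.6701 74.4882 76.7441 76.8351 73.6576 56.2814 39.0529 29.3390] k=[75 76 74 78 70 53 40 25]
t=12: x=[74.9932 75.7125 74.4361 77.0359 69.3132 53.5357 40.2526 26.7168] k=[71 78 74 76 67 54 44 29]
t=13: x=[71.3777 77.1010 74.4361 75.1080 66.7215 54.4512 44.0066 30.7488] k=[68 75 71 78 66 56 44 34]
t=14: x=[68.3043 74.0395 71.8064 76.4736 66.2030 56.0428 44.5651 35.3706] k=[66 72 68 78 62 55 44 32]
t=15: x=[66.1777 71.0645 69.0173 75.9113 62.7727 54.8890 44.3258 33.5238] k=[64 69 65 78 66 54 41 33]
t=16: x=[64.0546 68.0944 66.2308 75.9916 66.0435 54.1328 41.8111 34.2066] k=[65 70 70 73 69 51 40 33]
t=17: x=[65.0749 69.4365 70.1488 72.4177 67.9177 51.7836 40.7323 34.1263] k=[65 70 74 73 68 51 43 36]
t=18: x=[65.0749 69.7620 73.5458 72.6586 67.0804 51.9429 43.4879 37.1346] k=[67 68 70 76 69 55 47 34]
t=19: x=[66.7908 67.8912 70.2296 74.9474 68.4759 55.6848 46.9964 35.6113] k=[69 71 72 72 66 55 49 35]
t=20: x=[68.9184 70.7795 71.8468 71.4943 65.6447 55.6052 48.7481 36.6938] k=[73 67 68 67 68 52 49 38]
t=21: x=[72.3628 67.3628 67.7247 67.1197 66.6816 53.2570 48.7481 39.4564] k=[69 63 66 65 71 55 52 42]
t=22: x=[68.2634 63.4659 65.5447 65.5149 69.2733 56.2417 51.8096 43.3701] k=[67 65 69 65 72 54 56 44]
t=23: x=[66.5455 65.2510 68.2498 65.8358 70.0308 55.8041 55.2229 45.5216] k=[69 66 72 68 72 55 53 43]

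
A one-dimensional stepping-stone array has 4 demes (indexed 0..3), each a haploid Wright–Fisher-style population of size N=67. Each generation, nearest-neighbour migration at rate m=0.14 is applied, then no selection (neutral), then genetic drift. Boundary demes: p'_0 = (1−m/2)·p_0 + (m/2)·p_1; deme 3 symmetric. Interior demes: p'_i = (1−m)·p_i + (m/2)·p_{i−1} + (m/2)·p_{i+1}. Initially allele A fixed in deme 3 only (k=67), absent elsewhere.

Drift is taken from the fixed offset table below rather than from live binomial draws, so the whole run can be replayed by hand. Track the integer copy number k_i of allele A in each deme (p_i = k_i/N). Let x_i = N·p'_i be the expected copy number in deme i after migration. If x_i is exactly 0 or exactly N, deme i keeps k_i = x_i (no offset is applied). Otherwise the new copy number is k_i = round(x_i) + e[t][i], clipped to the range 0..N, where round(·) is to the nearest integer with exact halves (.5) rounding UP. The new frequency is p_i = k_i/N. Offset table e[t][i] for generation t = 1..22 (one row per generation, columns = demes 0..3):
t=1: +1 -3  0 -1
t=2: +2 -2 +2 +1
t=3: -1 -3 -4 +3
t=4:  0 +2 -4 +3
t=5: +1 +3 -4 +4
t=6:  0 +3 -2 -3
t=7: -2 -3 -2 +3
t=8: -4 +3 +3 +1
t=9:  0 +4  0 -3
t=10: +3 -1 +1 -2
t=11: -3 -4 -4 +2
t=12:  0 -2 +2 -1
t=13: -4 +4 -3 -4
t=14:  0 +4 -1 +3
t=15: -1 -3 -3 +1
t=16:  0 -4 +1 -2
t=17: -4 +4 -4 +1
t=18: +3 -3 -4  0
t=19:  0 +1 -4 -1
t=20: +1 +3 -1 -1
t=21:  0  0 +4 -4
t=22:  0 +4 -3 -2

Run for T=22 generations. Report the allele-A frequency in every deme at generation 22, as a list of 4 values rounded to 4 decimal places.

t=0: k=[0 0 0 67]
t=1: x=[0.0000 0.0000 4.6900 62.3100] k=[0 0 5 61]
t=2: x=[0.0000 0.3500 8.5700 57.0800] k=[0 0 11 58]
t=3: x=[0.0000 0.7700 13.5200 54.7100] k=[0 0 10 58]
t=4: x=[0.0000 0.7000 12.6600 54.6400] k=[0 3 9 58]
t=5: x=[0.2100 3.2100 12.0100 54.5700] k=[1 6 8 59]
t=6: x=[1.3500 5.7900 11.4300 55.4300] k=[1 9 9 52]
t=7: x=[1.5600 8.4400 12.0100 48.9900] k=[0 5 10 52]
t=8: x=[0.3500 5.0000 12.5900 49.0600] k=[0 8 16 50]
t=9: x=[0.5600 8.0000 17.8200 47.6200] k=[1 12 18 45]
t=10: x=[1.7700 11.6500 19.4700 43.1100] k=[5 11 20 41]
t=11: x=[5.4200 11.2100 20.8400 39.5300] k=[2 7 17 42]
t=12: x=[2.3500 7.3500 18.0500 40.2500] k=[2 5 20 39]
t=13: x=[2.2100 5.8400 20.2800 37.6700] k=[0 10 17 34]
t=14: x=[0.7000 9.7900 17.7000 32.8100] k=[1 14 17 36]
t=15: x=[1.9100 13.3000 18.1200 34.6700] k=[1 10 15 36]
t=16: x=[1.6300 9.7200 16.1200 34.5300] k=[2 6 17 33]
t=17: x=[2.2800 6.4900 17.3500 31.8800] k=[0 10 13 33]
t=18: x=[0.7000 9.5100 14.1900 31.6000] k=[4 7 10 32]
t=19: x=[4.2100 7.0000 11.3300 30.4600] k=[4 8 7 29]
t=20: x=[4.2800 7.6500 8.6100 27.4600] k=[5 11 8 26]
t=21: x=[5.4200 10.3700 9.4700 24.7400] k=[5 10 13 21]
t=22: x=[5.3500 9.8600 13.3500 20.4400] k=[5 14 10 18]

[0.0746, 0.2090, 0.1493, 0.2687]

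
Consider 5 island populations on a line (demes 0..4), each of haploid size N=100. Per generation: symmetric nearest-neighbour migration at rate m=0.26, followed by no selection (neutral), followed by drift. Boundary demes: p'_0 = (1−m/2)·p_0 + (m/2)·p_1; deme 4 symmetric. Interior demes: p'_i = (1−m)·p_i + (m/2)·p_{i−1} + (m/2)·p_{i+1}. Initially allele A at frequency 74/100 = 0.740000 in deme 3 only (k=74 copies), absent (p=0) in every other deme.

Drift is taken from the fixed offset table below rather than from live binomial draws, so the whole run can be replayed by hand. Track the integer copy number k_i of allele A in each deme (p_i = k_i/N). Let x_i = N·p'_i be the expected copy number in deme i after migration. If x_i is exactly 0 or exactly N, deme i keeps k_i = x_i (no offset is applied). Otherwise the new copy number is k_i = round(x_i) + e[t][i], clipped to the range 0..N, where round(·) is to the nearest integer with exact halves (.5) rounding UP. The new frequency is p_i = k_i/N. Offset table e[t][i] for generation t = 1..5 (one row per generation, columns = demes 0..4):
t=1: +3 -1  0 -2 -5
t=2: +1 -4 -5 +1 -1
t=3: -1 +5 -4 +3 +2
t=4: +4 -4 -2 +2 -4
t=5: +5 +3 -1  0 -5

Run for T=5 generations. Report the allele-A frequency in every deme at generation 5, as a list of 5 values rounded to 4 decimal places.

[0.0900, 0.0600, 0.1100, 0.2800, 0.1200]

t=0: k=[0 0 0 74 0]
t=1: x=[0.0000 0.0000 9.6200 54.7600 9.6200] k=[0 0 10 53 5]
t=2: x=[0.0000 1.3000 14.2900 41.1700 11.2400] k=[0 0 9 42 10]
t=3: x=[0.0000 1.1700 12.1200 33.5500 14.1600] k=[0 6 8 37 16]
t=4: x=[0.7800 5.4800 11.5100 30.5000 18.7300] k=[5 1 10 33 15]
t=5: x=[4.4800 2.6900 11.8200 27.6700 17.3400] k=[9 6 11 28 12]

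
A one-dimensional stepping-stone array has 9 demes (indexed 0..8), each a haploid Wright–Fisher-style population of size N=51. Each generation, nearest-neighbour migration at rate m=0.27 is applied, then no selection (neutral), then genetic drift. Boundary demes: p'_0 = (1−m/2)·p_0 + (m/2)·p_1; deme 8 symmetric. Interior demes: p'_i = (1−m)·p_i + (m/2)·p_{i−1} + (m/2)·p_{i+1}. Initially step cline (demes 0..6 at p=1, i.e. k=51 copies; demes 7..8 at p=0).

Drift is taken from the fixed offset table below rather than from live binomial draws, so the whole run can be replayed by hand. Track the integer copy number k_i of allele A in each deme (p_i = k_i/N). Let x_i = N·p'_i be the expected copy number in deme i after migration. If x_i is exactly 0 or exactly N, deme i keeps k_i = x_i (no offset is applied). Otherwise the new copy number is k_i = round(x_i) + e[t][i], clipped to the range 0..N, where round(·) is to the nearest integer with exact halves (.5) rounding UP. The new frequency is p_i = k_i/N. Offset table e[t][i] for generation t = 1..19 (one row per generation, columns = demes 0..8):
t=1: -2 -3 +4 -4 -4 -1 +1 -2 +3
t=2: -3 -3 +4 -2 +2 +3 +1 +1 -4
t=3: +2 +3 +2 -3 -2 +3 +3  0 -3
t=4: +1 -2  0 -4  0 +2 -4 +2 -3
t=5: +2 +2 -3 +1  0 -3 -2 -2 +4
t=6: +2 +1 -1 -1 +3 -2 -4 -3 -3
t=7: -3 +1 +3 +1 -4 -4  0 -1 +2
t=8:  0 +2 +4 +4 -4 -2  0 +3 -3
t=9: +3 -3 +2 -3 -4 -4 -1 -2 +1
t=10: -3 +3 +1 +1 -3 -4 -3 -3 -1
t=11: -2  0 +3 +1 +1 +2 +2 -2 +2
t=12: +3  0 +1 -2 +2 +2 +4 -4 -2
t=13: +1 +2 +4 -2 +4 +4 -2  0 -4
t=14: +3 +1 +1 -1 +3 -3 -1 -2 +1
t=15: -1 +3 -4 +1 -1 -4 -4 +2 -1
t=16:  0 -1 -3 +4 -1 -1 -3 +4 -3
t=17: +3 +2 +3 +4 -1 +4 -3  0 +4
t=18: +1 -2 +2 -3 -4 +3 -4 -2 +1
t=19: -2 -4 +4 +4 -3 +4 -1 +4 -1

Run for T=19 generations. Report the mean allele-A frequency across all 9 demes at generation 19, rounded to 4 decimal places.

t=0: k=[51 51 51 51 51 51 51 0 0]
t=1: x=[51.0000 51.0000 51.0000 51.0000 51.0000 51.0000 44.1150 6.8850 0.0000] k=[51 51 51 51 51 51 45 5 0]
t=2: x=[51.0000 51.0000 51.0000 51.0000 51.0000 50.1900 40.4100 9.7250 0.6750] k=[51 51 51 51 51 51 41 11 0]
t=3: x=[51.0000 51.0000 51.0000 51.0000 51.0000 49.6500 38.3000 13.5650 1.4850] k=[51 51 51 51 51 51 41 14 0]
t=4: x=[51.0000 51.0000 51.0000 51.0000 51.0000 49.6500 38.7050 15.7550 1.8900] k=[51 51 51 51 51 51 35 18 0]
t=5: x=[51.0000 51.0000 51.0000 51.0000 51.0000 48.8400 34.8650 17.8650 2.4300] k=[51 51 51 51 51 46 33 16 6]
t=6: x=[51.0000 51.0000 51.0000 51.0000 50.3250 44.9200 32.4600 16.9450 7.3500] k=[51 51 51 51 51 43 28 14 4]
t=7: x=[51.0000 51.0000 51.0000 51.0000 49.9200 42.0550 28.1350 14.5400 5.3500] k=[51 51 51 51 46 38 28 14 7]
t=8: x=[51.0000 51.0000 51.0000 50.3250 45.5950 37.7300 27.4600 14.9450 7.9450] k=[51 51 51 51 42 36 27 18 5]
t=9: x=[51.0000 51.0000 51.0000 49.7850 42.4050 35.5950 27.0000 17.4600 6.7550] k=[51 51 51 47 38 32 26 15 8]
t=10: x=[51.0000 51.0000 50.4600 46.3250 38.4050 32.0000 25.3250 15.5400 8.9450] k=[51 51 51 47 35 28 22 13 8]
t=11: x=[51.0000 51.0000 50.4600 45.9200 35.6750 28.1350 21.5950 13.5400 8.6750] k=[51 51 51 47 37 30 24 12 11]
t=12: x=[51.0000 51.0000 50.4600 46.1900 37.4050 30.1350 23.1900 13.4850 11.1350] k=[51 51 51 44 39 32 27 9 9]
t=13: x=[51.0000 51.0000 50.0550 44.2700 38.7300 32.2700 25.2450 11.4300 9.0000] k=[51 51 51 42 43 36 23 11 5]
t=14: x=[51.0000 51.0000 49.7850 43.3500 41.9200 35.1900 23.1350 11.8100 5.8100] k=[51 51 51 42 45 32 22 10 7]
t=15: x=[51.0000 51.0000 49.7850 43.6200 42.8400 32.4050 21.7300 11.2150 7.4050] k=[51 51 46 45 42 28 18 13 6]
t=16: x=[51.0000 50.3250 46.5400 44.7300 40.5150 28.5400 18.6750 12.7300 6.9450] k=[51 49 44 49 40 28 16 17 4]
t=17: x=[50.7300 48.5950 45.3500 47.1100 39.5950 28.0000 17.7550 15.1100 5.7550] k=[51 51 48 51 39 32 15 15 10]
t=18: x=[51.0000 50.5950 48.8100 48.9750 39.6750 30.6500 17.2950 14.3250 10.6750] k=[51 49 51 46 36 34 13 12 12]
t=19: x=[50.7300 49.5400 50.0550 45.3250 37.0800 31.4350 15.7000 12.1350 12.0000] k=[49 46 51 49 34 35 15 16 11]

0.6667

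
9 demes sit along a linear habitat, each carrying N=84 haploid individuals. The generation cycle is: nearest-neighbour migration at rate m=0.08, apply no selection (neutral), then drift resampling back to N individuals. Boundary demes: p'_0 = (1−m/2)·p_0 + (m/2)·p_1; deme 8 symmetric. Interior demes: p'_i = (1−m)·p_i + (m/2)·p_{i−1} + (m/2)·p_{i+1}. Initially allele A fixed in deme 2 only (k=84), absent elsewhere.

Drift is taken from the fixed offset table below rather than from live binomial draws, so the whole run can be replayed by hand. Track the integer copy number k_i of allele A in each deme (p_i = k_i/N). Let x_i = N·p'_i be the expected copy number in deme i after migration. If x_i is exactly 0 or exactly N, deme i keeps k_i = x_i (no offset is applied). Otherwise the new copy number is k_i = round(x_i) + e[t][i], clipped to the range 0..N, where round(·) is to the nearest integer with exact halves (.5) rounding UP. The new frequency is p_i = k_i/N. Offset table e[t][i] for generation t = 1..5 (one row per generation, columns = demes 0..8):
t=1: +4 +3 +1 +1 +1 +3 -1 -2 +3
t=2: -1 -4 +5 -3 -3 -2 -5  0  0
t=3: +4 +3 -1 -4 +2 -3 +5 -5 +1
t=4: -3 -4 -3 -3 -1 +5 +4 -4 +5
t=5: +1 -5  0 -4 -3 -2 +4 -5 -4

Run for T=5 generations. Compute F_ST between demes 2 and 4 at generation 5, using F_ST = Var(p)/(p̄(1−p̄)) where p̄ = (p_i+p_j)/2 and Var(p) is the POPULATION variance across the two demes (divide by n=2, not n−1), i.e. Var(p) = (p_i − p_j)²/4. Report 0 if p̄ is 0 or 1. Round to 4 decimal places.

0.5273

t=0: k=[0 0 84 0 0 0 0 0 0]
t=1: x=[0.0000 3.3600 77.2800 3.3600 0.0000 0.0000 0.0000 0.0000 0.0000] k=[0 6 78 4 0 0 0 0 0]
t=2: x=[0.2400 8.6400 72.1600 6.8000 0.1600 0.0000 0.0000 0.0000 0.0000] k=[0 5 77 4 0 0 0 0 0]
t=3: x=[0.2000 7.6800 71.2000 6.7600 0.1600 0.0000 0.0000 0.0000 0.0000] k=[4 11 70 3 2 0 0 0 0]
t=4: x=[4.2800 13.0800 64.9600 5.6400 1.9600 0.0800 0.0000 0.0000 0.0000] k=[1 9 62 3 1 5 0 0 0]
t=5: x=[1.3200 10.8000 57.5200 5.2800 1.2400 4.6400 0.2000 0.0000 0.0000] k=[2 6 58 1 0 3 4 0 0]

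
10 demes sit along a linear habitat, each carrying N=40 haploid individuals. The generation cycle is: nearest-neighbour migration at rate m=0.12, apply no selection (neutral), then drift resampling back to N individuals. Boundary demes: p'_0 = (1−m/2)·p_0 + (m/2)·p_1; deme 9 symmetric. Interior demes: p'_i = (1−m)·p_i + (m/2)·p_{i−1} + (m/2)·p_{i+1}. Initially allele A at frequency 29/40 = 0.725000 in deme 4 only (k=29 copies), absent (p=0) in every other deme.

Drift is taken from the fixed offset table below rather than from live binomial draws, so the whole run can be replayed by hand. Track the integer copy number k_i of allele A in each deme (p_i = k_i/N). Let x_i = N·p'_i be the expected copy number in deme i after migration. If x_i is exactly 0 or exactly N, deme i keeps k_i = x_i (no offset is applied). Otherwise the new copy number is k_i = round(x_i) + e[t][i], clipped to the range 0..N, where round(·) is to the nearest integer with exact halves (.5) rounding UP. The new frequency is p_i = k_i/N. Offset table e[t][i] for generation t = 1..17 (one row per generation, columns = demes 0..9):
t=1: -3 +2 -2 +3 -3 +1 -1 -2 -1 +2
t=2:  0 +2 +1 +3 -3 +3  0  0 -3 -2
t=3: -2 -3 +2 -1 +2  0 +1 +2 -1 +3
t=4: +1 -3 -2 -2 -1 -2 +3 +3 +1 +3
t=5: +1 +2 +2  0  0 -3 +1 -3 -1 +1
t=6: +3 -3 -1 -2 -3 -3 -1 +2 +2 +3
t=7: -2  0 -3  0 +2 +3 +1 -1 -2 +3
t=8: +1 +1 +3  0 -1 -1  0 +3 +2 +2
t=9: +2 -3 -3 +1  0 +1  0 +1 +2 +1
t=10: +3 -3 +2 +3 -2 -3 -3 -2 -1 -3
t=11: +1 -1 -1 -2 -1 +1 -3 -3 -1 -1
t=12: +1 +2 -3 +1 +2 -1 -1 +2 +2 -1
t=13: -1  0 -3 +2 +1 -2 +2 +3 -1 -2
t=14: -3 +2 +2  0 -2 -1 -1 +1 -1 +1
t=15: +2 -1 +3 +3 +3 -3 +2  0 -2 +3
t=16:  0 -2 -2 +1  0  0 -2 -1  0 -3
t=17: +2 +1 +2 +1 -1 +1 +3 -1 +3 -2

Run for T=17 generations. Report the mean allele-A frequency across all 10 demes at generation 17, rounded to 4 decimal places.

t=0: k=[0 0 0 0 29 0 0 0 0 0]
t=1: x=[0.0000 0.0000 0.0000 1.7400 25.5200 1.7400 0.0000 0.0000 0.0000 0.0000] k=[0 0 0 5 23 3 0 0 0 0]
t=2: x=[0.0000 0.0000 0.3000 5.7800 20.7200 4.0200 0.1800 0.0000 0.0000 0.0000] k=[0 0 1 9 18 7 0 0 0 0]
t=3: x=[0.0000 0.0600 1.4200 9.0600 16.8000 7.2400 0.4200 0.0000 0.0000 0.0000] k=[0 0 3 8 19 7 1 0 0 0]
t=4: x=[0.0000 0.1800 3.1200 8.3600 17.6200 7.3600 1.3000 0.0600 0.0000 0.0000] k=[0 0 1 6 17 5 4 3 0 0]
t=5: x=[0.0000 0.0600 1.2400 6.3600 15.6200 5.6600 4.0000 2.8800 0.1800 0.0000] k=[0 2 3 6 16 3 5 0 0 0]
t=6: x=[0.1200 1.9400 3.1200 6.4200 14.6200 3.9000 4.5800 0.3000 0.0000 0.0000] k=[3 0 2 4 12 1 4 2 0 0]
t=7: x=[2.8200 0.3000 2.0000 4.3600 10.8600 1.8400 3.7000 2.0000 0.1200 0.0000] k=[1 0 0 4 13 5 5 1 0 0]
t=8: x=[0.9400 0.0600 0.2400 4.3000 11.9800 5.4800 4.7600 1.1800 0.0600 0.0000] k=[2 1 3 4 11 4 5 4 2 0]
t=9: x=[1.9400 1.1800 2.9400 4.3600 10.1600 4.4800 4.8800 3.9400 2.0000 0.1200] k=[4 0 0 5 10 5 5 5 4 1]
t=10: x=[3.7600 0.2400 0.3000 5.0000 9.4000 5.3000 5.0000 4.9400 3.8800 1.1800] k=[7 0 2 8 7 2 2 3 3 0]
t=11: x=[6.5800 0.5400 2.2400 7.5800 6.7600 2.3000 2.0600 2.9400 2.8200 0.1800] k=[8 0 1 6 6 3 0 0 2 0]
t=12: x=[7.5200 0.5400 1.2400 5.7000 5.8200 3.0000 0.1800 0.1200 1.7600 0.1200] k=[9 3 0 7 8 2 0 2 4 0]
t=13: x=[8.6400 3.1800 0.6000 6.6400 7.5800 2.2400 0.2400 2.0000 3.6400 0.2400] k=[8 3 0 9 9 0 2 5 3 0]
t=14: x=[7.7000 3.1200 0.7200 8.4600 8.4600 0.6600 2.0600 4.7000 2.9400 0.1800] k=[5 5 3 8 6 0 1 6 2 1]
t=15: x=[5.0000 4.8800 3.4200 7.5800 5.7600 0.4200 1.2400 5.4600 2.1800 1.0600] k=[7 4 6 11 9 0 3 5 0 4]
t=16: x=[6.8200 4.3000 6.1800 10.5800 8.5800 0.7200 2.9400 4.5800 0.5400 3.7600] k=[7 2 4 12 9 1 1 4 1 1]
t=17: x=[6.7000 2.4200 4.3600 11.3400 8.7000 1.4800 1.1800 3.6400 1.1800 1.0000] k=[9 3 6 12 8 2 4 3 4 0]

0.1275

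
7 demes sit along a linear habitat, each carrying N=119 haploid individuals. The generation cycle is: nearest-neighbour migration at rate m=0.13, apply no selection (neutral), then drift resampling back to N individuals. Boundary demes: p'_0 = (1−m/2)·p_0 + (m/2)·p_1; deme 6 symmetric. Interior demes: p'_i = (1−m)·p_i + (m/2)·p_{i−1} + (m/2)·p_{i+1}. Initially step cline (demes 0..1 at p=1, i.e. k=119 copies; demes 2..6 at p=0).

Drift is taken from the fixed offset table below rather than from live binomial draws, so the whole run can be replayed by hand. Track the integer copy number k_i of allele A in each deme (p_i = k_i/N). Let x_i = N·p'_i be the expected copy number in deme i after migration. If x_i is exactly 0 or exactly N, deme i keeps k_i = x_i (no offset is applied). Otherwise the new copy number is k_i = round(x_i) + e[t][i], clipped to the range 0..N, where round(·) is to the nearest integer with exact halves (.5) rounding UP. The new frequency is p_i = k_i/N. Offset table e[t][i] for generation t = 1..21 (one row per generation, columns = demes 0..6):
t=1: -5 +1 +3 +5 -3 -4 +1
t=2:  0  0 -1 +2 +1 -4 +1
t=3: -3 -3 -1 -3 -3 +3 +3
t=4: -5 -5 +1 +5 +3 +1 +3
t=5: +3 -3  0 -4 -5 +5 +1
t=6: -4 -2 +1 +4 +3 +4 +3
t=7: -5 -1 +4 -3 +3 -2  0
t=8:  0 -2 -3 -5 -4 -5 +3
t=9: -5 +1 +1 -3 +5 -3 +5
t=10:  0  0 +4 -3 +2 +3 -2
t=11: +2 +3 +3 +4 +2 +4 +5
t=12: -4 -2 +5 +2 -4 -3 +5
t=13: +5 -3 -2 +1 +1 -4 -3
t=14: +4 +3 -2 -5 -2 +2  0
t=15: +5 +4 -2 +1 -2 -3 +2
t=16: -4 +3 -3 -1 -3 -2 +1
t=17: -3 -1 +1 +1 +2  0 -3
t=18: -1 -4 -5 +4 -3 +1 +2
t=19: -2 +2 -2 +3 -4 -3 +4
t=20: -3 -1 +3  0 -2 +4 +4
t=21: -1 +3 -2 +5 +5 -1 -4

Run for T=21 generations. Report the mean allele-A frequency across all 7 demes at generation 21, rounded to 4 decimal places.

t=0: k=[119 119 0 0 0 0 0]
t=1: x=[119.0000 111.2650 7.7350 0.0000 0.0000 0.0000 0.0000] k=[119 112 11 0 0 0 0]
t=2: x=[118.5450 105.8900 16.8500 0.7150 0.0000 0.0000 0.0000] k=[119 106 16 3 0 0 0]
t=3: x=[118.1550 100.9950 21.0050 3.6500 0.1950 0.0000 0.0000] k=[115 98 20 1 0 0 0]
t=4: x=[113.8950 94.0350 23.8350 2.1700 0.0650 0.0000 0.0000] k=[109 89 25 7 3 0 0]
t=5: x=[107.7000 86.1400 27.9900 7.9100 3.0650 0.1950 0.0000] k=[111 83 28 4 0 5 0]
t=6: x=[109.1800 81.2450 30.0150 5.3000 0.5850 4.3500 0.3250] k=[105 79 31 9 4 8 3]
t=7: x=[103.3100 77.5700 32.6900 10.1050 4.5850 7.4150 3.3250] k=[98 77 37 7 8 5 3]
t=8: x=[96.6350 75.7650 37.6500 9.0150 7.7400 5.0650 3.1300] k=[97 74 35 4 4 0 6]
t=9: x=[95.5050 72.9600 35.5200 6.0150 3.7400 0.6500 5.6100] k=[91 74 37 3 9 0 11]
t=10: x=[89.8950 72.7000 37.1950 5.6000 8.0250 1.3000 10.2850] k=[90 73 41 3 10 4 8]
t=11: x=[88.8950 72.0250 40.6100 5.9250 9.1550 4.6500 7.7400] k=[91 75 44 10 11 9 13]
t=12: x=[89.9600 74.0250 43.8050 12.2750 10.8050 9.3900 12.7400] k=[86 72 49 14 7 6 18]
t=13: x=[85.0900 71.4150 48.2200 15.8200 7.3900 6.8450 17.2200] k=[90 68 46 17 8 3 14]
t=14: x=[88.5700 68.0000 45.5450 18.3000 8.2600 4.0400 13.2850] k=[93 71 44 13 6 6 13]
t=15: x=[91.5700 70.6750 43.7400 14.5600 6.4550 6.4550 12.5450] k=[97 75 42 16 4 3 15]
t=16: x=[95.5700 74.2850 42.4550 16.9100 4.7150 3.8450 14.2200] k=[92 77 39 16 2 2 15]
t=17: x=[91.0250 75.5050 39.9750 16.5850 2.9100 2.8450 14.1550] k=[88 75 41 18 5 3 11]
t=18: x=[87.1550 73.6350 41.7150 18.6500 5.7150 3.6500 10.4800] k=[86 70 37 23 3 5 12]
t=19: x=[84.9600 68.8950 38.2350 22.6100 4.4300 5.3250 11.5450] k=[83 71 36 26 0 2 16]
t=20: x=[82.2200 69.5050 37.6250 24.9600 1.8200 2.7800 15.0900] k=[79 69 41 25 0 7 19]
t=21: x=[78.3500 67.8300 41.7800 24.4150 2.0800 7.3250 18.2200] k=[77 71 40 29 7 6 14]

0.2929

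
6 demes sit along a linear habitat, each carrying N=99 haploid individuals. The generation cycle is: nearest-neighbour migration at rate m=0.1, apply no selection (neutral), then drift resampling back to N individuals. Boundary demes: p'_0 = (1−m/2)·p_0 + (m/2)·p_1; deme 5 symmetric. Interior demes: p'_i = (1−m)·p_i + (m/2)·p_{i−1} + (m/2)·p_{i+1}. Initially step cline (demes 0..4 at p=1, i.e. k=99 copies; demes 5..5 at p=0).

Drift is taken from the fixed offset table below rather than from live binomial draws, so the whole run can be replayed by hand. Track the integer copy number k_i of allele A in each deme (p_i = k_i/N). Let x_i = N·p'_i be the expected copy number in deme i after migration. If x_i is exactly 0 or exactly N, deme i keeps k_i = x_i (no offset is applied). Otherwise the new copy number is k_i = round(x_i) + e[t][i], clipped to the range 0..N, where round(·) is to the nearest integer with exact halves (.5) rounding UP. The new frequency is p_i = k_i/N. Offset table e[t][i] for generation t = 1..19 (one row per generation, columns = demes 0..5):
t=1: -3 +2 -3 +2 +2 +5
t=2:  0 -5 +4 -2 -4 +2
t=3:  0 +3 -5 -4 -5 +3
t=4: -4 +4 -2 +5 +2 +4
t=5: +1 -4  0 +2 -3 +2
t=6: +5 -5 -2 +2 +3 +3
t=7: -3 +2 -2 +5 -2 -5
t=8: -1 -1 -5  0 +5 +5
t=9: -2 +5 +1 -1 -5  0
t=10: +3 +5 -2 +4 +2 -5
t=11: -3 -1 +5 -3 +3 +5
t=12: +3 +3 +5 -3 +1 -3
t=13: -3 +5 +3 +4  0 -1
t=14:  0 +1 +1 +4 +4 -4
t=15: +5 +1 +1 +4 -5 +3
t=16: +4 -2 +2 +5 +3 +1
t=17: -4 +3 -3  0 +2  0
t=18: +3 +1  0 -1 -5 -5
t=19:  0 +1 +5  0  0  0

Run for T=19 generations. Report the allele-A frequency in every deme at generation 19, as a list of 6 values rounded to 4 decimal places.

[0.9899, 1.0000, 1.0000, 0.9596, 0.7374, 0.5051]

t=0: k=[99 99 99 99 99 0]
t=1: x=[99.0000 99.0000 99.0000 99.0000 94.0500 4.9500] k=[99 99 99 99 96 10]
t=2: x=[99.0000 99.0000 99.0000 98.8500 91.8500 14.3000] k=[99 99 99 97 88 16]
t=3: x=[99.0000 99.0000 98.9000 96.6500 84.8500 19.6000] k=[99 99 94 93 80 23]
t=4: x=[99.0000 98.7500 94.2000 92.4000 77.8000 25.8500] k=[99 99 92 97 80 30]
t=5: x=[99.0000 98.6500 92.6000 95.9000 78.3500 32.5000] k=[99 95 93 98 75 35]
t=6: x=[98.8000 95.1000 93.3500 96.6000 74.1500 37.0000] k=[99 90 91 99 77 40]
t=7: x=[98.5500 90.5000 91.3500 97.5000 76.2500 41.8500] k=[96 93 89 99 74 37]
t=8: x=[95.8500 92.9500 89.7000 97.2500 73.4000 38.8500] k=[95 92 85 97 78 44]
t=9: x=[94.8500 91.8000 85.9500 95.4500 77.2500 45.7000] k=[93 97 87 94 72 46]
t=10: x=[93.2000 96.3000 87.8500 92.5500 71.8000 47.3000] k=[96 99 86 97 74 42]
t=11: x=[96.1500 98.2000 87.2000 95.3000 73.5500 43.6000] k=[93 97 92 92 77 49]
t=12: x=[93.2000 96.5500 92.2500 91.2500 76.3500 50.4000] k=[96 99 97 88 77 47]
t=13: x=[96.1500 98.7500 96.6500 87.9000 76.0500 48.5000] k=[93 99 99 92 76 48]
t=14: x=[93.3000 98.7000 98.6500 91.5500 75.4000 49.4000] k=[93 99 99 96 79 45]
t=15: x=[93.3000 98.7000 98.8500 95.3000 78.1500 46.7000] k=[98 99 99 99 73 50]
t=16: x=[98.0500 98.9500 99.0000 97.7000 73.1500 51.1500] k=[99 97 99 99 76 52]
t=17: x=[98.9000 97.2000 98.9000 97.8500 75.9500 53.2000] k=[95 99 96 98 78 53]
t=18: x=[95.2000 98.6500 96.2500 96.9000 77.7500 54.2500] k=[98 99 96 96 73 49]
t=19: x=[98.0500 98.8000 96.1500 94.8500 72.9500 50.2000] k=[98 99 99 95 73 50]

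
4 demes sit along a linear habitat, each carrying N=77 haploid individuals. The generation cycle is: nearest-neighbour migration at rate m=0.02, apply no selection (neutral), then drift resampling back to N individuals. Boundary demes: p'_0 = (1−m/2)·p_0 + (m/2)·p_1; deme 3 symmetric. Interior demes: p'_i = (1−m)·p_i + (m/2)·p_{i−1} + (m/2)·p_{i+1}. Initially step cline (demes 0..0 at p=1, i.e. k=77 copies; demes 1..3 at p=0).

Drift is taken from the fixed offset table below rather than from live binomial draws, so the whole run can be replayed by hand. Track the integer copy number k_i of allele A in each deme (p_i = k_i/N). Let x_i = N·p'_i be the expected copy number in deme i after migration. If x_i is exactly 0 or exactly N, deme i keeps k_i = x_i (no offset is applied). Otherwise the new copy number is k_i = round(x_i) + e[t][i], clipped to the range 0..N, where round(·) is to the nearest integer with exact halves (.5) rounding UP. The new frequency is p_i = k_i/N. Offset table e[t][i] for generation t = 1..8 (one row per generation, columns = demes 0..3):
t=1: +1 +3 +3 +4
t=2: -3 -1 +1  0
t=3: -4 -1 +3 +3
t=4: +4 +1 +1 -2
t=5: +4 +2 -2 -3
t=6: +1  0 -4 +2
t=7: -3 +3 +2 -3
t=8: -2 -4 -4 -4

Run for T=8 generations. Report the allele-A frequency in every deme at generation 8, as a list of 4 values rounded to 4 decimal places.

[0.8701, 0.1299, 0.0000, 0.0000]

t=0: k=[77 0 0 0]
t=1: x=[76.2300 0.7700 0.0000 0.0000] k=[77 4 0 0]
t=2: x=[76.2700 4.6900 0.0400 0.0000] k=[73 4 1 0]
t=3: x=[72.3100 4.6600 1.0200 0.0100] k=[68 4 4 3]
t=4: x=[67.3600 4.6400 3.9900 3.0100] k=[71 6 5 1]
t=5: x=[70.3500 6.6400 4.9700 1.0400] k=[74 9 3 0]
t=6: x=[73.3500 9.5900 3.0300 0.0300] k=[74 10 0 2]
t=7: x=[73.3600 10.5400 0.1200 1.9800] k=[70 14 2 0]
t=8: x=[69.4400 14.4400 2.1000 0.0200] k=[67 10 0 0]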